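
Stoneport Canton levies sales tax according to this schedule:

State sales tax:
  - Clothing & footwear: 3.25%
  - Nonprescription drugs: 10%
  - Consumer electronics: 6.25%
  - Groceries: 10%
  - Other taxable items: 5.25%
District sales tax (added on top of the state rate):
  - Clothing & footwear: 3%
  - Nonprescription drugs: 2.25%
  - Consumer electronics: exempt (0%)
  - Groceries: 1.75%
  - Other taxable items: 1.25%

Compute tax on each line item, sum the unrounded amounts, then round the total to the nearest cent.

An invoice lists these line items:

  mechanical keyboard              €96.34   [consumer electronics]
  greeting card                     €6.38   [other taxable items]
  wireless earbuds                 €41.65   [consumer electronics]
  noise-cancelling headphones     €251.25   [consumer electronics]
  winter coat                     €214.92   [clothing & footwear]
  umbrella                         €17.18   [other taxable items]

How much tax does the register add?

€39.29

Mechanical keyboard €96.34: consumer electronics → 6.25% + 0% district = 6.25% → €6.02125
Greeting card €6.38: other taxable items → 5.25% + 1.25% district = 6.5% → €0.4147
Wireless earbuds €41.65: consumer electronics → 6.25% + 0% district = 6.25% → €2.603125
Noise-cancelling headphones €251.25: consumer electronics → 6.25% + 0% district = 6.25% → €15.703125
Winter coat €214.92: clothing & footwear → 3.25% + 3% district = 6.25% → €13.4325
Umbrella €17.18: other taxable items → 5.25% + 1.25% district = 6.5% → €1.1167
Unrounded tax sum = €39.2914 → €39.29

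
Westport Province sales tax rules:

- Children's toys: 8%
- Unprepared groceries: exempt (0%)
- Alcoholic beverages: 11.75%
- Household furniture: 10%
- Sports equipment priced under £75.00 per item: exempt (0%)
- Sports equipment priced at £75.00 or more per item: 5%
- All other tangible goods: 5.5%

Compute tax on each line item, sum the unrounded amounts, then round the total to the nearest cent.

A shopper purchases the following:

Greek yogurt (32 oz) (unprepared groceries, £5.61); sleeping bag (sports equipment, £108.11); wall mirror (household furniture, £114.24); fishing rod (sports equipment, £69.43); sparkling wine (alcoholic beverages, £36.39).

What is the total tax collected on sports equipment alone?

£5.41

Sleeping bag £108.11: sports equipment, £75.00 or more → 5% → £5.4055
Fishing rod £69.43: sports equipment, under £75.00 → 0% → £0.00
Tax on sports equipment: unrounded sum = £5.4055 → £5.41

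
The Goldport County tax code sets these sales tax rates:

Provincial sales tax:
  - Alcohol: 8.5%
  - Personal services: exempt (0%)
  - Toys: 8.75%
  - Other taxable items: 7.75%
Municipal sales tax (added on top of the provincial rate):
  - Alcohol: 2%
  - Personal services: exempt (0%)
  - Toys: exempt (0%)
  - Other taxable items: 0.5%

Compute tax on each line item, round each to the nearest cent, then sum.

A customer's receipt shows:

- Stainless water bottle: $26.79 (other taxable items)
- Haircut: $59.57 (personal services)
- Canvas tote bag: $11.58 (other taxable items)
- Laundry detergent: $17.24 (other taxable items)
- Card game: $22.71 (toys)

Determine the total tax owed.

Stainless water bottle $26.79: other taxable items → 7.75% + 0.5% municipal = 8.25% → $2.21
Haircut $59.57: personal services → 0% + 0% municipal = 0% → $0.00
Canvas tote bag $11.58: other taxable items → 7.75% + 0.5% municipal = 8.25% → $0.96
Laundry detergent $17.24: other taxable items → 7.75% + 0.5% municipal = 8.25% → $1.42
Card game $22.71: toys → 8.75% + 0% municipal = 8.75% → $1.99
Total tax = $2.21 + $0.96 + $1.42 + $1.99 = $6.58

$6.58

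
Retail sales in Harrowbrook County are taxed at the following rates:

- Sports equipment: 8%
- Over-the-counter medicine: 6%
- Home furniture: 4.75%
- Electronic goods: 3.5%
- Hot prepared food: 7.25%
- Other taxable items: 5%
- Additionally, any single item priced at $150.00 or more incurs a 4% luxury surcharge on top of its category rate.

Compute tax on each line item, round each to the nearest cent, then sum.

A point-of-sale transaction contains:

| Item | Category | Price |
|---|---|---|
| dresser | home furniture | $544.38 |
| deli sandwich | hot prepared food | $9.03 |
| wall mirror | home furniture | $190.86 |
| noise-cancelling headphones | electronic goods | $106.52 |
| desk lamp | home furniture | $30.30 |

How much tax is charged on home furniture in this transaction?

Dresser $544.38: home furniture → 4.75% + 4% surcharge = 8.75% → $47.63
Wall mirror $190.86: home furniture → 4.75% + 4% surcharge = 8.75% → $16.70
Desk lamp $30.30: home furniture → 4.75% → $1.44
Tax on home furniture = $47.63 + $16.70 + $1.44 = $65.77

$65.77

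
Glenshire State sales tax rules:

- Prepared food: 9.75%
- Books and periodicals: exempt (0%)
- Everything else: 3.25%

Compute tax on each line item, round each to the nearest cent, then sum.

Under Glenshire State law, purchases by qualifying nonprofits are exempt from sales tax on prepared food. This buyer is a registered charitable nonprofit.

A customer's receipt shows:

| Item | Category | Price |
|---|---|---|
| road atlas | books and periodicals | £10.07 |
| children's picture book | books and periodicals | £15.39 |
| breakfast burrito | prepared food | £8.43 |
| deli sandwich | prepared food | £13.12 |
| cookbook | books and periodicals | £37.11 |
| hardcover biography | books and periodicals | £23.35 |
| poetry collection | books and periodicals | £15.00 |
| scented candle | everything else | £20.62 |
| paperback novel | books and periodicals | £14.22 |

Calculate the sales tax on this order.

£0.67

Road atlas £10.07: books and periodicals → 0% → £0.00
Children's picture book £15.39: books and periodicals → 0% → £0.00
Breakfast burrito £8.43: prepared food, buyer-exempt → 0% → £0.00
Deli sandwich £13.12: prepared food, buyer-exempt → 0% → £0.00
Cookbook £37.11: books and periodicals → 0% → £0.00
Hardcover biography £23.35: books and periodicals → 0% → £0.00
Poetry collection £15.00: books and periodicals → 0% → £0.00
Scented candle £20.62: everything else → 3.25% → £0.67
Paperback novel £14.22: books and periodicals → 0% → £0.00
Total tax = £0.67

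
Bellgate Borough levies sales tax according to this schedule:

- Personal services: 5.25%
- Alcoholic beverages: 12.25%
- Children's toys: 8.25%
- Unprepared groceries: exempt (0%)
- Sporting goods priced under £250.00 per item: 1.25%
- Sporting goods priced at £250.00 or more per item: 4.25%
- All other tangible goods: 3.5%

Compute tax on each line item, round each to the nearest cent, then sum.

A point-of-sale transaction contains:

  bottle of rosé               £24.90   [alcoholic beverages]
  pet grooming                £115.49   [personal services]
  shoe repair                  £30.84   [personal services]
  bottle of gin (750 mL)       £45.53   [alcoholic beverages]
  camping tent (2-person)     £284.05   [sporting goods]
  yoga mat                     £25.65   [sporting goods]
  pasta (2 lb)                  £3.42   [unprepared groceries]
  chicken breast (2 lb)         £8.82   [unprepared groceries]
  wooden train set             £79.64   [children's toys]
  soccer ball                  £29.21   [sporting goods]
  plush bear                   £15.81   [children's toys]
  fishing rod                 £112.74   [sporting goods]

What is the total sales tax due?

Bottle of rosé £24.90: alcoholic beverages → 12.25% → £3.05
Pet grooming £115.49: personal services → 5.25% → £6.06
Shoe repair £30.84: personal services → 5.25% → £1.62
Bottle of gin (750 mL) £45.53: alcoholic beverages → 12.25% → £5.58
Camping tent (2-person) £284.05: sporting goods, £250.00 or more → 4.25% → £12.07
Yoga mat £25.65: sporting goods, under £250.00 → 1.25% → £0.32
Pasta (2 lb) £3.42: unprepared groceries → 0% → £0.00
Chicken breast (2 lb) £8.82: unprepared groceries → 0% → £0.00
Wooden train set £79.64: children's toys → 8.25% → £6.57
Soccer ball £29.21: sporting goods, under £250.00 → 1.25% → £0.37
Plush bear £15.81: children's toys → 8.25% → £1.30
Fishing rod £112.74: sporting goods, under £250.00 → 1.25% → £1.41
Total tax = £3.05 + £6.06 + £1.62 + £5.58 + £12.07 + £0.32 + £6.57 + £0.37 + £1.30 + £1.41 = £38.35

£38.35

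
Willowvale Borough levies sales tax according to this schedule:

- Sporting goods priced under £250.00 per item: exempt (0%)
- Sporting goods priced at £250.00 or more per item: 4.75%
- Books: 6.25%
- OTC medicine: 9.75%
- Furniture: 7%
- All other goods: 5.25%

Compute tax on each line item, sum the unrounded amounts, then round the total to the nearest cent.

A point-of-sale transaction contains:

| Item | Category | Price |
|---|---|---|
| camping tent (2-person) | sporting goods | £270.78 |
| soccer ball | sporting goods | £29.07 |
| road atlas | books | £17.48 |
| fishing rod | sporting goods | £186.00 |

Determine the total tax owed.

Camping tent (2-person) £270.78: sporting goods, £250.00 or more → 4.75% → £12.86205
Soccer ball £29.07: sporting goods, under £250.00 → 0% → £0.00
Road atlas £17.48: books → 6.25% → £1.0925
Fishing rod £186.00: sporting goods, under £250.00 → 0% → £0.00
Unrounded tax sum = £13.95455 → £13.95

£13.95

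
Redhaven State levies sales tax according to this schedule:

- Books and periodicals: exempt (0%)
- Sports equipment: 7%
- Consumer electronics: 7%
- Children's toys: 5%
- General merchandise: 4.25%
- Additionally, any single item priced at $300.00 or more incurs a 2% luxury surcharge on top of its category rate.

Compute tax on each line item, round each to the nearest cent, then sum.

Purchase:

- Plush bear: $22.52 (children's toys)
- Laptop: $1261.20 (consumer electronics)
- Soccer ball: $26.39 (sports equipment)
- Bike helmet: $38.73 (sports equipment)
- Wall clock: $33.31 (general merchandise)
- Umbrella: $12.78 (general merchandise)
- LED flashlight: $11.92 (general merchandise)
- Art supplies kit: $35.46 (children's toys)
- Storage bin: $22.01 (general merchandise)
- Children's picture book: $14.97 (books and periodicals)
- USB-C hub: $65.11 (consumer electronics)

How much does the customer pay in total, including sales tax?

Plush bear $22.52: children's toys → 5% → $1.13
Laptop $1261.20: consumer electronics → 7% + 2% surcharge = 9% → $113.51
Soccer ball $26.39: sports equipment → 7% → $1.85
Bike helmet $38.73: sports equipment → 7% → $2.71
Wall clock $33.31: general merchandise → 4.25% → $1.42
Umbrella $12.78: general merchandise → 4.25% → $0.54
LED flashlight $11.92: general merchandise → 4.25% → $0.51
Art supplies kit $35.46: children's toys → 5% → $1.77
Storage bin $22.01: general merchandise → 4.25% → $0.94
Children's picture book $14.97: books and periodicals → 0% → $0.00
USB-C hub $65.11: consumer electronics → 7% → $4.56
Subtotal = $1544.40; tax = $128.94; total due = $1673.34

$1673.34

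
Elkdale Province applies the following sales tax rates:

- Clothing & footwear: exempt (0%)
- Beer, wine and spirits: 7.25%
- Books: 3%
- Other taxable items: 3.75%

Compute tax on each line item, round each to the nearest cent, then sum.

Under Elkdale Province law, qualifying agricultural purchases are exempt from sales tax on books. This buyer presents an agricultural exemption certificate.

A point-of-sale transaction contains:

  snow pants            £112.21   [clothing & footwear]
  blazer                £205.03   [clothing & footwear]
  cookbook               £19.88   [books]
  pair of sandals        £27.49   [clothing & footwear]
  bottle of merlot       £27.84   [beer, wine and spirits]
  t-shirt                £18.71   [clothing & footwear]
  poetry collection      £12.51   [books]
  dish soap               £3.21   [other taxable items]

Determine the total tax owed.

Snow pants £112.21: clothing & footwear → 0% → £0.00
Blazer £205.03: clothing & footwear → 0% → £0.00
Cookbook £19.88: books, buyer-exempt → 0% → £0.00
Pair of sandals £27.49: clothing & footwear → 0% → £0.00
Bottle of merlot £27.84: beer, wine and spirits → 7.25% → £2.02
T-shirt £18.71: clothing & footwear → 0% → £0.00
Poetry collection £12.51: books, buyer-exempt → 0% → £0.00
Dish soap £3.21: other taxable items → 3.75% → £0.12
Total tax = £2.02 + £0.12 = £2.14

£2.14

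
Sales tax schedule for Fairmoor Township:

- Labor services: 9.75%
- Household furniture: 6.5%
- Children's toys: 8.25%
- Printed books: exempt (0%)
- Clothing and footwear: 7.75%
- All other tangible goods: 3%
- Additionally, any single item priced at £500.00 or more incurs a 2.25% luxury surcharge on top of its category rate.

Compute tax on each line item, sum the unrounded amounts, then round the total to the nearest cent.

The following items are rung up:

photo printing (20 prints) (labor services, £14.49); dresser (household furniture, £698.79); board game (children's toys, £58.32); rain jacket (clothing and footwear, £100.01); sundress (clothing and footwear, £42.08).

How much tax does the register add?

Photo printing (20 prints) £14.49: labor services → 9.75% → £1.412775
Dresser £698.79: household furniture → 6.5% + 2.25% surcharge = 8.75% → £61.144125
Board game £58.32: children's toys → 8.25% → £4.8114
Rain jacket £100.01: clothing and footwear → 7.75% → £7.750775
Sundress £42.08: clothing and footwear → 7.75% → £3.2612
Unrounded tax sum = £78.380275 → £78.38

£78.38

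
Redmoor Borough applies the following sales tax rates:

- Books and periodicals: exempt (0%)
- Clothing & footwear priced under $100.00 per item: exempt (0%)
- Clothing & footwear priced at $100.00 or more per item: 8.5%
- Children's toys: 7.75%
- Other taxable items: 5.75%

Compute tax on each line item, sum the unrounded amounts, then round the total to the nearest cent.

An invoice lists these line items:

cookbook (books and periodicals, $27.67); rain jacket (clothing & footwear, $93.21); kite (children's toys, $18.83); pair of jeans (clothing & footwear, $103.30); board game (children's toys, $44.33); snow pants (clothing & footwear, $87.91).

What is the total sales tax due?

Cookbook $27.67: books and periodicals → 0% → $0.00
Rain jacket $93.21: clothing & footwear, under $100.00 → 0% → $0.00
Kite $18.83: children's toys → 7.75% → $1.459325
Pair of jeans $103.30: clothing & footwear, $100.00 or more → 8.5% → $8.7805
Board game $44.33: children's toys → 7.75% → $3.435575
Snow pants $87.91: clothing & footwear, under $100.00 → 0% → $0.00
Unrounded tax sum = $13.6754 → $13.68

$13.68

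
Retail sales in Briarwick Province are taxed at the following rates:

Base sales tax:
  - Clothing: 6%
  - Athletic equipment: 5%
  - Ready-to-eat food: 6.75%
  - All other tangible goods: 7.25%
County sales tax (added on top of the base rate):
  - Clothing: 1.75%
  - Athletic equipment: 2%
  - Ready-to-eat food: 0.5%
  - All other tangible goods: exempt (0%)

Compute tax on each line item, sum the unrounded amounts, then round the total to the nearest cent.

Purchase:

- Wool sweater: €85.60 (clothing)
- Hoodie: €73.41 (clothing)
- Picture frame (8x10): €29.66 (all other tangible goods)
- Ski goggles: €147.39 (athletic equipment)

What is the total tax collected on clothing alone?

€12.32

Wool sweater €85.60: clothing → 6% + 1.75% county = 7.75% → €6.634
Hoodie €73.41: clothing → 6% + 1.75% county = 7.75% → €5.689275
Tax on clothing: unrounded sum = €12.323275 → €12.32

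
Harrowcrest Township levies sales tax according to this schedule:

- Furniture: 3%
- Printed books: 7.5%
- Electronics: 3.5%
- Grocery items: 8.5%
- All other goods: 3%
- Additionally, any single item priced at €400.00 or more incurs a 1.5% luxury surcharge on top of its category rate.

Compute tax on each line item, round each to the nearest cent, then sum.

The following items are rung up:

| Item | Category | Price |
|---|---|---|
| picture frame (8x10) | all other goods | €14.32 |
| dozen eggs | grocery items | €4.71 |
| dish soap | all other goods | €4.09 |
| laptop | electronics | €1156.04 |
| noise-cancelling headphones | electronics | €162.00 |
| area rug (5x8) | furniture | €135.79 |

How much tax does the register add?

Picture frame (8x10) €14.32: all other goods → 3% → €0.43
Dozen eggs €4.71: grocery items → 8.5% → €0.40
Dish soap €4.09: all other goods → 3% → €0.12
Laptop €1156.04: electronics → 3.5% + 1.5% surcharge = 5% → €57.80
Noise-cancelling headphones €162.00: electronics → 3.5% → €5.67
Area rug (5x8) €135.79: furniture → 3% → €4.07
Total tax = €0.43 + €0.40 + €0.12 + €57.80 + €5.67 + €4.07 = €68.49

€68.49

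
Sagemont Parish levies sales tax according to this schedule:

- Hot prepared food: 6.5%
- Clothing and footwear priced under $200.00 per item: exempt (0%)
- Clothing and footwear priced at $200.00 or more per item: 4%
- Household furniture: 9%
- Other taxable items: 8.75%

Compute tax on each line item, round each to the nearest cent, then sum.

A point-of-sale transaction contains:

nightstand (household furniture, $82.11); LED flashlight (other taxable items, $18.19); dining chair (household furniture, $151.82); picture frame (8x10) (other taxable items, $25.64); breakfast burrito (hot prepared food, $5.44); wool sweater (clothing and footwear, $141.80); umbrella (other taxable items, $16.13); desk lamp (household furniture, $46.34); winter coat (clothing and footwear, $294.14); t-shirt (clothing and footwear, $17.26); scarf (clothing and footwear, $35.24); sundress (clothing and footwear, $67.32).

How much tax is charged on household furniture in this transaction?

Nightstand $82.11: household furniture → 9% → $7.39
Dining chair $151.82: household furniture → 9% → $13.66
Desk lamp $46.34: household furniture → 9% → $4.17
Tax on household furniture = $7.39 + $13.66 + $4.17 = $25.22

$25.22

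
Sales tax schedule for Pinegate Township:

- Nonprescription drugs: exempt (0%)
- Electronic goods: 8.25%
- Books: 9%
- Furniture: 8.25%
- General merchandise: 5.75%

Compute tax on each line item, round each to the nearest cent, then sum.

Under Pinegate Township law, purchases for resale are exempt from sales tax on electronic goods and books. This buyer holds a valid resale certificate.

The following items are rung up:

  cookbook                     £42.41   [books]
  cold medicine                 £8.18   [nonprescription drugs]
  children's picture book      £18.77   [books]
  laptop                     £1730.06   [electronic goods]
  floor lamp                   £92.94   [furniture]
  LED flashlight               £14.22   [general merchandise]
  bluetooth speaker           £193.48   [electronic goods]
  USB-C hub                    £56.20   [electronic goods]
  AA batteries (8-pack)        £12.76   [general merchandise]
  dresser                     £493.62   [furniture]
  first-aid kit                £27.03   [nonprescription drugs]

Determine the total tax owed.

Cookbook £42.41: books, buyer-exempt → 0% → £0.00
Cold medicine £8.18: nonprescription drugs → 0% → £0.00
Children's picture book £18.77: books, buyer-exempt → 0% → £0.00
Laptop £1730.06: electronic goods, buyer-exempt → 0% → £0.00
Floor lamp £92.94: furniture → 8.25% → £7.67
LED flashlight £14.22: general merchandise → 5.75% → £0.82
Bluetooth speaker £193.48: electronic goods, buyer-exempt → 0% → £0.00
USB-C hub £56.20: electronic goods, buyer-exempt → 0% → £0.00
AA batteries (8-pack) £12.76: general merchandise → 5.75% → £0.73
Dresser £493.62: furniture → 8.25% → £40.72
First-aid kit £27.03: nonprescription drugs → 0% → £0.00
Total tax = £7.67 + £0.82 + £0.73 + £40.72 = £49.94

£49.94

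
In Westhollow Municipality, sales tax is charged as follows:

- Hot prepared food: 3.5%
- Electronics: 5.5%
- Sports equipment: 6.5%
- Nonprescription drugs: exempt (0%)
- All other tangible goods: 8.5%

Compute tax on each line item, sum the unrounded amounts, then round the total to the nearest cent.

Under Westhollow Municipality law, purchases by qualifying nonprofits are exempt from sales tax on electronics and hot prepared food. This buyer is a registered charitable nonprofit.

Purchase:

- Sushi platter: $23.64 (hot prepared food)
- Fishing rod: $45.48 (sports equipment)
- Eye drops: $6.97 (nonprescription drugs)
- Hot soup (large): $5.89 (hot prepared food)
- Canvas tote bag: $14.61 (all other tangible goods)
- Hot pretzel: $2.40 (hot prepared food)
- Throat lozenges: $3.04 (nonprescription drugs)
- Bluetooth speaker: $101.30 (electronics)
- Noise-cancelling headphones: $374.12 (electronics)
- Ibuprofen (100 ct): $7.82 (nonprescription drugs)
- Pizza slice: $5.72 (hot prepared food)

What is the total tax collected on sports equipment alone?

Fishing rod $45.48: sports equipment → 6.5% → $2.9562
Tax on sports equipment: unrounded sum = $2.9562 → $2.96

$2.96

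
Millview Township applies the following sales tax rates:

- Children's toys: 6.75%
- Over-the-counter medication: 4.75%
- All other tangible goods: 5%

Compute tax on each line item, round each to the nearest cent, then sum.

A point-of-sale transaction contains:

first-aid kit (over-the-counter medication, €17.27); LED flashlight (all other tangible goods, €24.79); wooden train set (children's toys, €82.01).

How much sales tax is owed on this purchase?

€7.60

First-aid kit €17.27: over-the-counter medication → 4.75% → €0.82
LED flashlight €24.79: all other tangible goods → 5% → €1.24
Wooden train set €82.01: children's toys → 6.75% → €5.54
Total tax = €0.82 + €1.24 + €5.54 = €7.60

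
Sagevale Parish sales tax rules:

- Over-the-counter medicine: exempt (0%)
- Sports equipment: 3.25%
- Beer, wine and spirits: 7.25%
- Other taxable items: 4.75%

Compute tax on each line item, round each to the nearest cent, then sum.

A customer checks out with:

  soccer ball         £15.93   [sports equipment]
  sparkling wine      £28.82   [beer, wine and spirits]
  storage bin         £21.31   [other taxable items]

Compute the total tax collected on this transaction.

Soccer ball £15.93: sports equipment → 3.25% → £0.52
Sparkling wine £28.82: beer, wine and spirits → 7.25% → £2.09
Storage bin £21.31: other taxable items → 4.75% → £1.01
Total tax = £0.52 + £2.09 + £1.01 = £3.62

£3.62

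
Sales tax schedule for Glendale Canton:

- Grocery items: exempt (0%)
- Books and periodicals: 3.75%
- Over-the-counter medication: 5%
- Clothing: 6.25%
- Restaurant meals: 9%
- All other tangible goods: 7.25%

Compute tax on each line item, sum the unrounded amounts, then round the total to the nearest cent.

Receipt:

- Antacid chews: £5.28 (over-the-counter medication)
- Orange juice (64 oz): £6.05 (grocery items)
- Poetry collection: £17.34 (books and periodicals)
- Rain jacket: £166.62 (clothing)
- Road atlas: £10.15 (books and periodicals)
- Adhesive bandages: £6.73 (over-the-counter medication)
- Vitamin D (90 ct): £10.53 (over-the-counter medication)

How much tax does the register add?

£12.57

Antacid chews £5.28: over-the-counter medication → 5% → £0.264
Orange juice (64 oz) £6.05: grocery items → 0% → £0.00
Poetry collection £17.34: books and periodicals → 3.75% → £0.65025
Rain jacket £166.62: clothing → 6.25% → £10.41375
Road atlas £10.15: books and periodicals → 3.75% → £0.380625
Adhesive bandages £6.73: over-the-counter medication → 5% → £0.3365
Vitamin D (90 ct) £10.53: over-the-counter medication → 5% → £0.5265
Unrounded tax sum = £12.571625 → £12.57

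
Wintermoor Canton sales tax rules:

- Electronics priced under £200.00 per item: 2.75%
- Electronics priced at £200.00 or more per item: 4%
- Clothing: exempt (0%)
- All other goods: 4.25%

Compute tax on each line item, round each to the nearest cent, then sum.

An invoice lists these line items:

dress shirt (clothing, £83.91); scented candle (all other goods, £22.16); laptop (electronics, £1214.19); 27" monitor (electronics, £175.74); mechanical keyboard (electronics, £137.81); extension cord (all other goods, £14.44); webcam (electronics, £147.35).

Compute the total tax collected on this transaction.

£62.79

Dress shirt £83.91: clothing → 0% → £0.00
Scented candle £22.16: all other goods → 4.25% → £0.94
Laptop £1214.19: electronics, £200.00 or more → 4% → £48.57
27" monitor £175.74: electronics, under £200.00 → 2.75% → £4.83
Mechanical keyboard £137.81: electronics, under £200.00 → 2.75% → £3.79
Extension cord £14.44: all other goods → 4.25% → £0.61
Webcam £147.35: electronics, under £200.00 → 2.75% → £4.05
Total tax = £0.94 + £48.57 + £4.83 + £3.79 + £0.61 + £4.05 = £62.79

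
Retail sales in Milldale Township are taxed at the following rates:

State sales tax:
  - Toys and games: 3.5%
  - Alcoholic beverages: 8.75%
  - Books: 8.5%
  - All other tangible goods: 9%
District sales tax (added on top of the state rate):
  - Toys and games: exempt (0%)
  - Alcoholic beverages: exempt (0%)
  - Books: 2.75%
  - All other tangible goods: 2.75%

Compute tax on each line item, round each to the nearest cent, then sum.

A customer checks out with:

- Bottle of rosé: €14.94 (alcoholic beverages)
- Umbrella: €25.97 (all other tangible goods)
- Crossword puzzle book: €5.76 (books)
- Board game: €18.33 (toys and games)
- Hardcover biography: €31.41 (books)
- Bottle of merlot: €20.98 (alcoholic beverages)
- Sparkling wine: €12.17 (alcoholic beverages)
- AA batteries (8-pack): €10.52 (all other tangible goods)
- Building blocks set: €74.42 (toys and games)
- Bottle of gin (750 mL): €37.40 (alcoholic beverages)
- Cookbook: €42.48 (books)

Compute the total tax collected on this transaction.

€23.97

Bottle of rosé €14.94: alcoholic beverages → 8.75% + 0% district = 8.75% → €1.31
Umbrella €25.97: all other tangible goods → 9% + 2.75% district = 11.75% → €3.05
Crossword puzzle book €5.76: books → 8.5% + 2.75% district = 11.25% → €0.65
Board game €18.33: toys and games → 3.5% + 0% district = 3.5% → €0.64
Hardcover biography €31.41: books → 8.5% + 2.75% district = 11.25% → €3.53
Bottle of merlot €20.98: alcoholic beverages → 8.75% + 0% district = 8.75% → €1.84
Sparkling wine €12.17: alcoholic beverages → 8.75% + 0% district = 8.75% → €1.06
AA batteries (8-pack) €10.52: all other tangible goods → 9% + 2.75% district = 11.75% → €1.24
Building blocks set €74.42: toys and games → 3.5% + 0% district = 3.5% → €2.60
Bottle of gin (750 mL) €37.40: alcoholic beverages → 8.75% + 0% district = 8.75% → €3.27
Cookbook €42.48: books → 8.5% + 2.75% district = 11.25% → €4.78
Total tax = €1.31 + €3.05 + €0.65 + €0.64 + €3.53 + €1.84 + €1.06 + €1.24 + €2.60 + €3.27 + €4.78 = €23.97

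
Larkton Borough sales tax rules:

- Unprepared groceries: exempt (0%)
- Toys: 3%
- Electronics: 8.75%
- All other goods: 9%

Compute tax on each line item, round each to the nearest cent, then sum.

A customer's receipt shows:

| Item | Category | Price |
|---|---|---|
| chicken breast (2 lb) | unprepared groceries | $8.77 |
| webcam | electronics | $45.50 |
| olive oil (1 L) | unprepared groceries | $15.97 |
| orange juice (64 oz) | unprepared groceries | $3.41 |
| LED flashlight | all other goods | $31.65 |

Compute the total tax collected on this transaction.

$6.83

Chicken breast (2 lb) $8.77: unprepared groceries → 0% → $0.00
Webcam $45.50: electronics → 8.75% → $3.98
Olive oil (1 L) $15.97: unprepared groceries → 0% → $0.00
Orange juice (64 oz) $3.41: unprepared groceries → 0% → $0.00
LED flashlight $31.65: all other goods → 9% → $2.85
Total tax = $3.98 + $2.85 = $6.83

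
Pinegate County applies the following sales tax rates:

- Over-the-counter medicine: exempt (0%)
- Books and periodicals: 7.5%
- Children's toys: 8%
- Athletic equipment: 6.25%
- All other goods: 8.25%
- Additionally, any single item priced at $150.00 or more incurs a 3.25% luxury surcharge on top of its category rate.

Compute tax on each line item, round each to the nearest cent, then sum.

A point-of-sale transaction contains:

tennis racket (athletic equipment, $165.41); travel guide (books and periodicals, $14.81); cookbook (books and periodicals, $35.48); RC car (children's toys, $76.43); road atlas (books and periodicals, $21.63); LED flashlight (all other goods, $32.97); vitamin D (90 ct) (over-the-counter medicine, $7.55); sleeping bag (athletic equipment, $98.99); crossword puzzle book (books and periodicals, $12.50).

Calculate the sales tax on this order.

$37.06

Tennis racket $165.41: athletic equipment → 6.25% + 3.25% surcharge = 9.5% → $15.71
Travel guide $14.81: books and periodicals → 7.5% → $1.11
Cookbook $35.48: books and periodicals → 7.5% → $2.66
RC car $76.43: children's toys → 8% → $6.11
Road atlas $21.63: books and periodicals → 7.5% → $1.62
LED flashlight $32.97: all other goods → 8.25% → $2.72
Vitamin D (90 ct) $7.55: over-the-counter medicine → 0% → $0.00
Sleeping bag $98.99: athletic equipment → 6.25% → $6.19
Crossword puzzle book $12.50: books and periodicals → 7.5% → $0.94
Total tax = $15.71 + $1.11 + $2.66 + $6.11 + $1.62 + $2.72 + $6.19 + $0.94 = $37.06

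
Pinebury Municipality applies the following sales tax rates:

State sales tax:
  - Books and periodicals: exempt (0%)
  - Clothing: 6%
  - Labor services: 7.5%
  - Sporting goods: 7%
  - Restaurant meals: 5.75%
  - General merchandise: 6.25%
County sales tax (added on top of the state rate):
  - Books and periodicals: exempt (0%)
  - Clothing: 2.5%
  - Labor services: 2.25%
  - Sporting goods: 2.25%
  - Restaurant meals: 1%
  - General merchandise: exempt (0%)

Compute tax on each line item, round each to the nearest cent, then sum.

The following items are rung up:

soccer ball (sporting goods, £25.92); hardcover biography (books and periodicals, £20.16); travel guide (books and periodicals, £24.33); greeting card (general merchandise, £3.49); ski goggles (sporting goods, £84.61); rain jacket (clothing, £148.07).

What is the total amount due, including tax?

£329.62

Soccer ball £25.92: sporting goods → 7% + 2.25% county = 9.25% → £2.40
Hardcover biography £20.16: books and periodicals → 0% + 0% county = 0% → £0.00
Travel guide £24.33: books and periodicals → 0% + 0% county = 0% → £0.00
Greeting card £3.49: general merchandise → 6.25% + 0% county = 6.25% → £0.22
Ski goggles £84.61: sporting goods → 7% + 2.25% county = 9.25% → £7.83
Rain jacket £148.07: clothing → 6% + 2.5% county = 8.5% → £12.59
Subtotal = £306.58; tax = £23.04; total due = £329.62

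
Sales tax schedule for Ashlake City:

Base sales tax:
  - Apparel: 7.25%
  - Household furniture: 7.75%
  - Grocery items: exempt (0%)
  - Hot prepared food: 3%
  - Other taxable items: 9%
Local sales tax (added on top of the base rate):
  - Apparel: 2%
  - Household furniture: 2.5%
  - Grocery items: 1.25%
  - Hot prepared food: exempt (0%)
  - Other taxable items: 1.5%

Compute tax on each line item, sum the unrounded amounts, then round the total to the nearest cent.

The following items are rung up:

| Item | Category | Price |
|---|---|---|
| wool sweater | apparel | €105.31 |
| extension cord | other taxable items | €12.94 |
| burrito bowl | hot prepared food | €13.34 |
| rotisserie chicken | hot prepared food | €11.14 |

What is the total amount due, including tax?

Wool sweater €105.31: apparel → 7.25% + 2% local = 9.25% → €9.741175
Extension cord €12.94: other taxable items → 9% + 1.5% local = 10.5% → €1.3587
Burrito bowl €13.34: hot prepared food → 3% + 0% local = 3% → €0.4002
Rotisserie chicken €11.14: hot prepared food → 3% + 0% local = 3% → €0.3342
Subtotal = €142.73; unrounded tax = €11.834275 → €11.83; total due = €154.56

€154.56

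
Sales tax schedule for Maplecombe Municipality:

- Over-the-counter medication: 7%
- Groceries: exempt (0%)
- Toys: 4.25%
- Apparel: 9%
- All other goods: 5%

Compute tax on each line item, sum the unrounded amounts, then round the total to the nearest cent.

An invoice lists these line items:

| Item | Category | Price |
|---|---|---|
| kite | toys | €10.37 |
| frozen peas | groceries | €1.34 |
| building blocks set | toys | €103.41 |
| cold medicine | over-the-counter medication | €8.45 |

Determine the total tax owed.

Kite €10.37: toys → 4.25% → €0.440725
Frozen peas €1.34: groceries → 0% → €0.00
Building blocks set €103.41: toys → 4.25% → €4.394925
Cold medicine €8.45: over-the-counter medication → 7% → €0.5915
Unrounded tax sum = €5.42715 → €5.43

€5.43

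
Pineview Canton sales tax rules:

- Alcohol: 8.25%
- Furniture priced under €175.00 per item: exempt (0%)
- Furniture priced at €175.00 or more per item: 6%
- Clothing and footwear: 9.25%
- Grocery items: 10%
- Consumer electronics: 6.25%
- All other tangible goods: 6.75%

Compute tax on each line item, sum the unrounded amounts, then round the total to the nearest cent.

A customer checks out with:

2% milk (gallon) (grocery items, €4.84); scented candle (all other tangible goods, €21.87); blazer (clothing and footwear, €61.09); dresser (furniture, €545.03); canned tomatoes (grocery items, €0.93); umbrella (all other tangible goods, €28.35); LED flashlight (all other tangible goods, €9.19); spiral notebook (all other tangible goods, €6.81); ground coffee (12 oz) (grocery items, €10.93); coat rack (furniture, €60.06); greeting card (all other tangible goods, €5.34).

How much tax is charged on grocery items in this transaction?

2% milk (gallon) €4.84: grocery items → 10% → €0.484
Canned tomatoes €0.93: grocery items → 10% → €0.093
Ground coffee (12 oz) €10.93: grocery items → 10% → €1.093
Tax on grocery items: unrounded sum = €1.67 → €1.67

€1.67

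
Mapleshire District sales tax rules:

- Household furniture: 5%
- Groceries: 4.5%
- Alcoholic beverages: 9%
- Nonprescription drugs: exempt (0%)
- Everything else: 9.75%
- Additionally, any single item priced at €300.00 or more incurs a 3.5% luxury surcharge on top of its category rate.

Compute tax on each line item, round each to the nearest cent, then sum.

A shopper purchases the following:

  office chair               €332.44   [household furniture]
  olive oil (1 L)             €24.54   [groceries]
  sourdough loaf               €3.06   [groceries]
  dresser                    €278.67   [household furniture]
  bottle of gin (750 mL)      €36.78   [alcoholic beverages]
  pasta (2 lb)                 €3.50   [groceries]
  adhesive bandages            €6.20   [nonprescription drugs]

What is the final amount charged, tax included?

Office chair €332.44: household furniture → 5% + 3.5% surcharge = 8.5% → €28.26
Olive oil (1 L) €24.54: groceries → 4.5% → €1.10
Sourdough loaf €3.06: groceries → 4.5% → €0.14
Dresser €278.67: household furniture → 5% → €13.93
Bottle of gin (750 mL) €36.78: alcoholic beverages → 9% → €3.31
Pasta (2 lb) €3.50: groceries → 4.5% → €0.16
Adhesive bandages €6.20: nonprescription drugs → 0% → €0.00
Subtotal = €685.19; tax = €46.90; total due = €732.09

€732.09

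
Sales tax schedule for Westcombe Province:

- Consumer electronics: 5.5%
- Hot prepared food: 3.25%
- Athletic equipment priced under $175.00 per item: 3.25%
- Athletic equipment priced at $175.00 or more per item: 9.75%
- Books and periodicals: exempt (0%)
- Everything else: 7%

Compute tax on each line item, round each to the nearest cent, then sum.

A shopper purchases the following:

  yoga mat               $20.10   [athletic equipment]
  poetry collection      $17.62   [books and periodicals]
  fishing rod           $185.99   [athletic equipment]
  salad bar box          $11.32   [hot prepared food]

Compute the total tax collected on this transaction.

$19.15

Yoga mat $20.10: athletic equipment, under $175.00 → 3.25% → $0.65
Poetry collection $17.62: books and periodicals → 0% → $0.00
Fishing rod $185.99: athletic equipment, $175.00 or more → 9.75% → $18.13
Salad bar box $11.32: hot prepared food → 3.25% → $0.37
Total tax = $0.65 + $18.13 + $0.37 = $19.15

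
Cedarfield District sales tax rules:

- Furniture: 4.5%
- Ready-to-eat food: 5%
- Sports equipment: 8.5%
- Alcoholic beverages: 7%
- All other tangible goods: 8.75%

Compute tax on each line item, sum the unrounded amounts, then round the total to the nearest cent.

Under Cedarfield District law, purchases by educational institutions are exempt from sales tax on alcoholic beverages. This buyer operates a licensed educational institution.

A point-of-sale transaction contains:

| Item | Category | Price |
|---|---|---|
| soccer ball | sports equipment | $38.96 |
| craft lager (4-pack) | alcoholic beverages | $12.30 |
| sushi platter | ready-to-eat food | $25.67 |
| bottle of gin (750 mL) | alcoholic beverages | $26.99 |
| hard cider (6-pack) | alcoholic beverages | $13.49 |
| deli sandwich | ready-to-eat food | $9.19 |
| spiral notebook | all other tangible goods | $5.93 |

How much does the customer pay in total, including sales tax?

Soccer ball $38.96: sports equipment → 8.5% → $3.3116
Craft lager (4-pack) $12.30: alcoholic beverages, buyer-exempt → 0% → $0.00
Sushi platter $25.67: ready-to-eat food → 5% → $1.2835
Bottle of gin (750 mL) $26.99: alcoholic beverages, buyer-exempt → 0% → $0.00
Hard cider (6-pack) $13.49: alcoholic beverages, buyer-exempt → 0% → $0.00
Deli sandwich $9.19: ready-to-eat food → 5% → $0.4595
Spiral notebook $5.93: all other tangible goods → 8.75% → $0.518875
Subtotal = $132.53; unrounded tax = $5.573475 → $5.57; total due = $138.10

$138.10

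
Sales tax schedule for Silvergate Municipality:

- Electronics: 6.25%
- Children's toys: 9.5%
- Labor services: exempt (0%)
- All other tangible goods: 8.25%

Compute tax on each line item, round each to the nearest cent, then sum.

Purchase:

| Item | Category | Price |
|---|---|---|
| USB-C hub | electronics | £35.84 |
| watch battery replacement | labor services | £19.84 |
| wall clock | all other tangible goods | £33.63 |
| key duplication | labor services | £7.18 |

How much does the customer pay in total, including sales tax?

USB-C hub £35.84: electronics → 6.25% → £2.24
Watch battery replacement £19.84: labor services → 0% → £0.00
Wall clock £33.63: all other tangible goods → 8.25% → £2.77
Key duplication £7.18: labor services → 0% → £0.00
Subtotal = £96.49; tax = £5.01; total due = £101.50

£101.50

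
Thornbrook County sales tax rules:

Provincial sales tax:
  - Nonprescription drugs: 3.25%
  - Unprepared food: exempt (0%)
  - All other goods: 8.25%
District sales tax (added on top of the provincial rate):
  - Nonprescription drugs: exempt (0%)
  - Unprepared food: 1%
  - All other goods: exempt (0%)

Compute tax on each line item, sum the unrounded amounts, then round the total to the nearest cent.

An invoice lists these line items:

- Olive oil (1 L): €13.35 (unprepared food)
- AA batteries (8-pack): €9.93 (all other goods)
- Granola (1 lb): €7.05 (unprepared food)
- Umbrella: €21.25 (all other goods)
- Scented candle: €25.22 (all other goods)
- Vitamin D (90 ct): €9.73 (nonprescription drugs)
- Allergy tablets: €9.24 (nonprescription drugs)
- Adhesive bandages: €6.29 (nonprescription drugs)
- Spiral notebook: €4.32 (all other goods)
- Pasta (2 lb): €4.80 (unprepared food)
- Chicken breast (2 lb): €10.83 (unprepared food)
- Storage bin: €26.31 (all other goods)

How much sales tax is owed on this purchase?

€8.36

Olive oil (1 L) €13.35: unprepared food → 0% + 1% district = 1% → €0.1335
AA batteries (8-pack) €9.93: all other goods → 8.25% + 0% district = 8.25% → €0.819225
Granola (1 lb) €7.05: unprepared food → 0% + 1% district = 1% → €0.0705
Umbrella €21.25: all other goods → 8.25% + 0% district = 8.25% → €1.753125
Scented candle €25.22: all other goods → 8.25% + 0% district = 8.25% → €2.08065
Vitamin D (90 ct) €9.73: nonprescription drugs → 3.25% + 0% district = 3.25% → €0.316225
Allergy tablets €9.24: nonprescription drugs → 3.25% + 0% district = 3.25% → €0.3003
Adhesive bandages €6.29: nonprescription drugs → 3.25% + 0% district = 3.25% → €0.204425
Spiral notebook €4.32: all other goods → 8.25% + 0% district = 8.25% → €0.3564
Pasta (2 lb) €4.80: unprepared food → 0% + 1% district = 1% → €0.048
Chicken breast (2 lb) €10.83: unprepared food → 0% + 1% district = 1% → €0.1083
Storage bin €26.31: all other goods → 8.25% + 0% district = 8.25% → €2.170575
Unrounded tax sum = €8.361225 → €8.36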